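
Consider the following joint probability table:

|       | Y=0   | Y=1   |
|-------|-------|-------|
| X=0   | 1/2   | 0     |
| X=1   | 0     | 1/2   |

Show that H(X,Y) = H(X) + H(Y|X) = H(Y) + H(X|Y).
Marginal P(X) (row sums):
  P(X=0) = 1/2 + 0 = 1/2
  P(X=1) = 0 + 1/2 = 1/2
Marginal P(Y) (column sums):
  P(Y=0) = 1/2 + 0 = 1/2
  P(Y=1) = 0 + 1/2 = 1/2

Decomposition 1: H(X) + H(Y|X)
H(X) = -[(1/2)·log₂(1/2) + (1/2)·log₂(1/2)]
  = 0.5000 + 0.5000
  = 1.0000 bits
H(Y|X) = -Σ P(X,Y)·log₂ P(Y|X), where P(Y|X) = P(X,Y) / P(X)
  (cells with P(X,Y) = 0 contribute 0)
  (X=0,Y=0): P(Y|X) = (1/2)/(1/2) = 1;  -(1/2)·log₂(1) = 0.0000
  (X=1,Y=1): P(Y|X) = (1/2)/(1/2) = 1;  -(1/2)·log₂(1) = 0.0000
H(Y|X) = 0.0000 + 0.0000
  = 0.0000 bits
H(X) + H(Y|X) = 1.0000 + 0.0000 = 1.0000 bits

Decomposition 2: H(Y) + H(X|Y)
H(Y) = -[(1/2)·log₂(1/2) + (1/2)·log₂(1/2)]
  = 0.5000 + 0.5000
  = 1.0000 bits
H(X|Y) = -Σ P(X,Y)·log₂ P(X|Y), where P(X|Y) = P(X,Y) / P(Y)
  (cells with P(X,Y) = 0 contribute 0)
  (X=0,Y=0): P(X|Y) = (1/2)/(1/2) = 1;  -(1/2)·log₂(1) = 0.0000
  (X=1,Y=1): P(X|Y) = (1/2)/(1/2) = 1;  -(1/2)·log₂(1) = 0.0000
H(X|Y) = 0.0000 + 0.0000
  = 0.0000 bits
H(Y) + H(X|Y) = 1.0000 + 0.0000 = 1.0000 bits

Direct computation of the joint entropy:
H(X,Y) = -[(1/2)·log₂(1/2) + (1/2)·log₂(1/2)]
  = 0.5000 + 0.5000
  = 1.0000 bits

All three agree: H(X,Y) = 1.0000 bits ✓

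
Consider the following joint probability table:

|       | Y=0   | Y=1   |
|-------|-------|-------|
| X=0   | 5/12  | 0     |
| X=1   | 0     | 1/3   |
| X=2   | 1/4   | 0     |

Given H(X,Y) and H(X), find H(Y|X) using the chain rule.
From the chain rule: H(X,Y) = H(X) + H(Y|X)
Therefore: H(Y|X) = H(X,Y) - H(X)

H(X,Y) = -[(5/12)·log₂(5/12) + (1/3)·log₂(1/3) + (1/4)·log₂(1/4)]
  = 0.5263 + 0.5283 + 0.5000
  = 1.5546 bits
Marginal P(X) (row sums):
  P(X=0) = 5/12 + 0 = 5/12
  P(X=1) = 0 + 1/3 = 1/3
  P(X=2) = 1/4 + 0 = 1/4
H(X) = -[(5/12)·log₂(5/12) + (1/3)·log₂(1/3) + (1/4)·log₂(1/4)]
  = 0.5263 + 0.5283 + 0.5000
  = 1.5546 bits

H(Y|X) = 1.5546 - 1.5546 = 0.0000 bits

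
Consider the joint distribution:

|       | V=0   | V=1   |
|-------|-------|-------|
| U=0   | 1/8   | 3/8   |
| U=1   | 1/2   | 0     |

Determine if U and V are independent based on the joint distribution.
Marginal P(U) (row sums):
  P(U=0) = 1/8 + 3/8 = 1/2
  P(U=1) = 1/2 + 0 = 1/2
Marginal P(V) (column sums):
  P(V=0) = 1/8 + 1/2 = 5/8
  P(V=1) = 3/8 + 0 = 3/8

U and V are independent iff P(U=i,V=j) = P(U=i)·P(V=j) for every cell.
  P(U=0)·P(V=0) = 1/2 × 5/8 = 5/16, but P(U=0,V=0) = 1/8 ✗

No, U and V are not independent. Quantitatively, I(U;V) > 0:

H(U) = -[(1/2)·log₂(1/2) + (1/2)·log₂(1/2)]
  = 0.5000 + 0.5000
  = 1.0000 bits
H(V) = -[(5/8)·log₂(5/8) + (3/8)·log₂(3/8)]
  = 0.4238 + 0.5306
  = 0.9544 bits
H(U,V) = -[(1/8)·log₂(1/8) + (3/8)·log₂(3/8) + (1/2)·log₂(1/2)]
  = 0.3750 + 0.5306 + 0.5000
  = 1.4056 bits
I(U;V) = H(U) + H(V) - H(U,V) = 1.0000 + 0.9544 - 1.4056 = 0.5488 bits > 0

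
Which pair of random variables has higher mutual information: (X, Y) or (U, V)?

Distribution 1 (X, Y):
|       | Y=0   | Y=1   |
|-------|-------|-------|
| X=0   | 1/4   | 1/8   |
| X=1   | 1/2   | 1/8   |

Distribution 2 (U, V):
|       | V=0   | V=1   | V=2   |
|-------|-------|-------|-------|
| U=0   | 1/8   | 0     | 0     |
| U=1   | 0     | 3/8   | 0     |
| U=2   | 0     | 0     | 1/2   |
Distribution 1 (X, Y):
Marginal P(X) (row sums):
  P(X=0) = 1/4 + 1/8 = 3/8
  P(X=1) = 1/2 + 1/8 = 5/8
Marginal P(Y) (column sums):
  P(Y=0) = 1/4 + 1/2 = 3/4
  P(Y=1) = 1/8 + 1/8 = 1/4

H(X) = -[(3/8)·log₂(3/8) + (5/8)·log₂(5/8)]
  = 0.5306 + 0.4238
  = 0.9544 bits
H(Y) = -[(3/4)·log₂(3/4) + (1/4)·log₂(1/4)]
  = 0.3113 + 0.5000
  = 0.8113 bits
H(X,Y) = -[(1/4)·log₂(1/4) + (1/8)·log₂(1/8) + (1/2)·log₂(1/2) + (1/8)·log₂(1/8)]
  = 0.5000 + 0.3750 + 0.5000 + 0.3750
  = 1.7500 bits

I(X;Y) = H(X) + H(Y) - H(X,Y)
  = 0.9544 + 0.8113 - 1.7500
  = 0.0157 bits

Distribution 2 (U, V):
Marginal P(U) (row sums):
  P(U=0) = 1/8 + 0 + 0 = 1/8
  P(U=1) = 0 + 3/8 + 0 = 3/8
  P(U=2) = 0 + 0 + 1/2 = 1/2
Marginal P(V) (column sums):
  P(V=0) = 1/8 + 0 + 0 = 1/8
  P(V=1) = 0 + 3/8 + 0 = 3/8
  P(V=2) = 0 + 0 + 1/2 = 1/2

H(U) = -[(1/8)·log₂(1/8) + (3/8)·log₂(3/8) + (1/2)·log₂(1/2)]
  = 0.3750 + 0.5306 + 0.5000
  = 1.4056 bits
H(V) = -[(1/8)·log₂(1/8) + (3/8)·log₂(3/8) + (1/2)·log₂(1/2)]
  = 0.3750 + 0.5306 + 0.5000
  = 1.4056 bits
H(U,V) = -[(1/8)·log₂(1/8) + (3/8)·log₂(3/8) + (1/2)·log₂(1/2)]
  = 0.3750 + 0.5306 + 0.5000
  = 1.4056 bits

I(U;V) = H(U) + H(V) - H(U,V)
  = 1.4056 + 1.4056 - 1.4056
  = 1.4056 bits

I(U;V) = 1.4056 bits > I(X;Y) = 0.0157 bits, so (U, V) has the higher mutual information (stronger dependence).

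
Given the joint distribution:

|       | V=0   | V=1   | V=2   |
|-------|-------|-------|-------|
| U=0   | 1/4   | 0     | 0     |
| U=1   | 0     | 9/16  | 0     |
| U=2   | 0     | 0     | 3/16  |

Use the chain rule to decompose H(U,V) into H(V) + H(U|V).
By the chain rule: H(U,V) = H(V) + H(U|V)

Marginal P(V) (column sums):
  P(V=0) = 1/4 + 0 + 0 = 1/4
  P(V=1) = 0 + 9/16 + 0 = 9/16
  P(V=2) = 0 + 0 + 3/16 = 3/16
H(V) = -[(1/4)·log₂(1/4) + (9/16)·log₂(9/16) + (3/16)·log₂(3/16)]
  = 0.5000 + 0.4669 + 0.4528
  = 1.4197 bits
H(U|V) = -Σ P(U,V)·log₂ P(U|V), where P(U|V) = P(U,V) / P(V)
  (cells with P(U,V) = 0 contribute 0)
  (U=0,V=0): P(U|V) = (1/4)/(1/4) = 1;  -(1/4)·log₂(1) = 0.0000
  (U=1,V=1): P(U|V) = (9/16)/(9/16) = 1;  -(9/16)·log₂(1) = 0.0000
  (U=2,V=2): P(U|V) = (3/16)/(3/16) = 1;  -(3/16)·log₂(1) = 0.0000
H(U|V) = 0.0000 + 0.0000 + 0.0000
  = 0.0000 bits

H(U,V) = H(V) + H(U|V) = 1.4197 + 0.0000 = 1.4197 bits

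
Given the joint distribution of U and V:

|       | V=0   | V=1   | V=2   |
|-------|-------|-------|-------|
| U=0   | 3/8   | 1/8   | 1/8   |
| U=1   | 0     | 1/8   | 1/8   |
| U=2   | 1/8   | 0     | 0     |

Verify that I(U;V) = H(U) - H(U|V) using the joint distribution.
Left side, from I(U;V) = H(U) + H(V) - H(U,V):
Marginal P(U) (row sums):
  P(U=0) = 3/8 + 1/8 + 1/8 = 5/8
  P(U=1) = 0 + 1/8 + 1/8 = 1/4
  P(U=2) = 1/8 + 0 + 0 = 1/8
Marginal P(V) (column sums):
  P(V=0) = 3/8 + 0 + 1/8 = 1/2
  P(V=1) = 1/8 + 1/8 + 0 = 1/4
  P(V=2) = 1/8 + 1/8 + 0 = 1/4

H(U) = -[(5/8)·log₂(5/8) + (1/4)·log₂(1/4) + (1/8)·log₂(1/8)]
  = 0.4238 + 0.5000 + 0.3750
  = 1.2988 bits
H(V) = -[(1/2)·log₂(1/2) + (1/4)·log₂(1/4) + (1/4)·log₂(1/4)]
  = 0.5000 + 0.5000 + 0.5000
  = 1.5000 bits
H(U,V) = -[(3/8)·log₂(3/8) + (1/8)·log₂(1/8) + (1/8)·log₂(1/8) + (1/8)·log₂(1/8) + (1/8)·log₂(1/8) + (1/8)·log₂(1/8)]
  = 0.5306 + 0.3750 + 0.3750 + 0.3750 + 0.3750 + 0.3750
  = 2.4056 bits

I(U;V) = H(U) + H(V) - H(U,V)
  = 1.2988 + 1.5000 - 2.4056
  = 0.3932 bits

Right side, with H(U|V) computed directly from the conditional probabilities:
H(U|V) = -Σ P(U,V)·log₂ P(U|V), where P(U|V) = P(U,V) / P(V)
  (cells with P(U,V) = 0 contribute 0)
  (U=0,V=0): P(U|V) = (3/8)/(1/2) = 3/4;  -(3/8)·log₂(3/4) = 0.1556
  (U=0,V=1): P(U|V) = (1/8)/(1/4) = 1/2;  -(1/8)·log₂(1/2) = 0.1250
  (U=0,V=2): P(U|V) = (1/8)/(1/4) = 1/2;  -(1/8)·log₂(1/2) = 0.1250
  (U=1,V=1): P(U|V) = (1/8)/(1/4) = 1/2;  -(1/8)·log₂(1/2) = 0.1250
  (U=1,V=2): P(U|V) = (1/8)/(1/4) = 1/2;  -(1/8)·log₂(1/2) = 0.1250
  (U=2,V=0): P(U|V) = (1/8)/(1/2) = 1/4;  -(1/8)·log₂(1/4) = 0.2500
H(U|V) = 0.1556 + 0.1250 + 0.1250 + 0.1250 + 0.1250 + 0.2500
  = 0.9056 bits
H(U) - H(U|V) = 1.2988 - 0.9056 = 0.3932 bits

Both sides equal 0.3932 bits, so I(U;V) = H(U) - H(U|V) ✓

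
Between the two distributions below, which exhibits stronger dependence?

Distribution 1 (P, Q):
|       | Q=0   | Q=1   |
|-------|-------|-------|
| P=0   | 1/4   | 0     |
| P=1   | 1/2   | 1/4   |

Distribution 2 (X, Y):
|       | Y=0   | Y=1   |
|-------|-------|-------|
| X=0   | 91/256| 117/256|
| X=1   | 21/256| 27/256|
Distribution 1 (P, Q):
Marginal P(P) (row sums):
  P(P=0) = 1/4 + 0 = 1/4
  P(P=1) = 1/2 + 1/4 = 3/4
Marginal P(Q) (column sums):
  P(Q=0) = 1/4 + 1/2 = 3/4
  P(Q=1) = 0 + 1/4 = 1/4

H(P) = -[(1/4)·log₂(1/4) + (3/4)·log₂(3/4)]
  = 0.5000 + 0.3113
  = 0.8113 bits
H(Q) = -[(3/4)·log₂(3/4) + (1/4)·log₂(1/4)]
  = 0.3113 + 0.5000
  = 0.8113 bits
H(P,Q) = -[(1/4)·log₂(1/4) + (1/2)·log₂(1/2) + (1/4)·log₂(1/4)]
  = 0.5000 + 0.5000 + 0.5000
  = 1.5000 bits

I(P;Q) = H(P) + H(Q) - H(P,Q)
  = 0.8113 + 0.8113 - 1.5000
  = 0.1226 bits

Distribution 2 (X, Y):
Marginal P(X) (row sums):
  P(X=0) = 91/256 + 117/256 = 13/16
  P(X=1) = 21/256 + 27/256 = 3/16
Marginal P(Y) (column sums):
  P(Y=0) = 91/256 + 21/256 = 7/16
  P(Y=1) = 117/256 + 27/256 = 9/16

H(X) = -[(13/16)·log₂(13/16) + (3/16)·log₂(3/16)]
  = 0.2434 + 0.4528
  = 0.6962 bits
H(Y) = -[(7/16)·log₂(7/16) + (9/16)·log₂(9/16)]
  = 0.5218 + 0.4669
  = 0.9887 bits
H(X,Y) = -[(91/256)·log₂(91/256) + (117/256)·log₂(117/256) + (21/256)·log₂(21/256) + (27/256)·log₂(27/256)]
  = 0.5304 + 0.5163 + 0.2959 + 0.3423
  = 1.6849 bits

I(X;Y) = H(X) + H(Y) - H(X,Y)
  = 0.6962 + 0.9887 - 1.6849
  = 0.0000 bits

I(P;Q) = 0.1226 bits > I(X;Y) = 0.0000 bits, so (P, Q) has the higher mutual information (stronger dependence).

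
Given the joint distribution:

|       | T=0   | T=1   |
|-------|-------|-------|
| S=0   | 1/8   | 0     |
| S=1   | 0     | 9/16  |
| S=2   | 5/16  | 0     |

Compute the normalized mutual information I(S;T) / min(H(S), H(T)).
Marginal P(S) (row sums):
  P(S=0) = 1/8 + 0 = 1/8
  P(S=1) = 0 + 9/16 = 9/16
  P(S=2) = 5/16 + 0 = 5/16
Marginal P(T) (column sums):
  P(T=0) = 1/8 + 0 + 5/16 = 7/16
  P(T=1) = 0 + 9/16 + 0 = 9/16

H(S) = -[(1/8)·log₂(1/8) + (9/16)·log₂(9/16) + (5/16)·log₂(5/16)]
  = 0.3750 + 0.4669 + 0.5244
  = 1.3663 bits
H(T) = -[(7/16)·log₂(7/16) + (9/16)·log₂(9/16)]
  = 0.5218 + 0.4669
  = 0.9887 bits
H(S,T) = -[(1/8)·log₂(1/8) + (9/16)·log₂(9/16) + (5/16)·log₂(5/16)]
  = 0.3750 + 0.4669 + 0.5244
  = 1.3663 bits

I(S;T) = H(S) + H(T) - H(S,T)
  = 1.3663 + 0.9887 - 1.3663
  = 0.9887 bits

min(H(S), H(T)) = min(1.3663, 0.9887) = 0.9887 bits
Normalized MI = 0.9887 / 0.9887 = 1.0000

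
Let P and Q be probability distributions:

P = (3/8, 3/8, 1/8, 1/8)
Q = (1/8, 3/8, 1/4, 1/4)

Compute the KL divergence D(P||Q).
D(P||Q) = Σ P(i) log₂(P(i)/Q(i))
  i=0: (3/8) × log₂((3/8)/(1/8)) = (3/8) × log₂(3) = 0.5944
  i=1: (3/8) × log₂((3/8)/(3/8)) = (3/8) × log₂(1) = 0.0000
  i=2: (1/8) × log₂((1/8)/(1/4)) = (1/8) × log₂(1/2) = -0.1250
  i=3: (1/8) × log₂((1/8)/(1/4)) = (1/8) × log₂(1/2) = -0.1250
D(P||Q) = 0.5944 + 0.0000 - 0.1250 - 0.1250
  = 0.3444 bits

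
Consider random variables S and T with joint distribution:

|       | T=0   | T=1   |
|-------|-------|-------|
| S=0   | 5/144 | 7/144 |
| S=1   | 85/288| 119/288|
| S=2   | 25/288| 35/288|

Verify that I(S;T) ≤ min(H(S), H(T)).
Marginal P(S) (row sums):
  P(S=0) = 5/144 + 7/144 = 1/12
  P(S=1) = 85/288 + 119/288 = 17/24
  P(S=2) = 25/288 + 35/288 = 5/24
Marginal P(T) (column sums):
  P(T=0) = 5/144 + 85/288 + 25/288 = 5/12
  P(T=1) = 7/144 + 119/288 + 35/288 = 7/12

H(S) = -[(1/12)·log₂(1/12) + (17/24)·log₂(17/24) + (5/24)·log₂(5/24)]
  = 0.2987 + 0.3524 + 0.4715
  = 1.1226 bits
H(T) = -[(5/12)·log₂(5/12) + (7/12)·log₂(7/12)]
  = 0.5263 + 0.4536
  = 0.9799 bits
H(S,T) = -[(5/144)·log₂(5/144) + (7/144)·log₂(7/144) + (85/288)·log₂(85/288) + (119/288)·log₂(119/288) + (25/288)·log₂(25/288) + (35/288)·log₂(35/288)]
  = 0.1683 + 0.2121 + 0.5196 + 0.5269 + 0.3061 + 0.3695
  = 2.1025 bits

I(S;T) = H(S) + H(T) - H(S,T)
  = 1.1226 + 0.9799 - 2.1025
  = 0.0000 bits

min(H(S), H(T)) = min(1.1226, 0.9799) = 0.9799 bits
Since 0.0000 ≤ 0.9799, the bound is satisfied ✓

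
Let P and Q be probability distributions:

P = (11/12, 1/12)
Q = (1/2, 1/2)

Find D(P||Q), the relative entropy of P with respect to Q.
D(P||Q) = Σ P(i) log₂(P(i)/Q(i))
  i=0: (11/12) × log₂((11/12)/(1/2)) = (11/12) × log₂(11/6) = 0.8016
  i=1: (1/12) × log₂((1/12)/(1/2)) = (1/12) × log₂(1/6) = -0.2154
D(P||Q) = 0.8016 - 0.2154
  = 0.5862 bits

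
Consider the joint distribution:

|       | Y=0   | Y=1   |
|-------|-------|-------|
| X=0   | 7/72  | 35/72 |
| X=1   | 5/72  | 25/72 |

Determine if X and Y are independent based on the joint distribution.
Marginal P(X) (row sums):
  P(X=0) = 7/72 + 35/72 = 7/12
  P(X=1) = 5/72 + 25/72 = 5/12
Marginal P(Y) (column sums):
  P(Y=0) = 7/72 + 5/72 = 1/6
  P(Y=1) = 35/72 + 25/72 = 5/6

X and Y are independent iff P(X=i,Y=j) = P(X=i)·P(Y=j) for every cell.
  P(X=0)·P(Y=0) = 7/12 × 1/6 = 7/72 = P(X=0,Y=0) ✓
  P(X=0)·P(Y=1) = 7/12 × 5/6 = 35/72 = P(X=0,Y=1) ✓
  P(X=1)·P(Y=0) = 5/12 × 1/6 = 5/72 = P(X=1,Y=0) ✓
  P(X=1)·P(Y=1) = 5/12 × 5/6 = 25/72 = P(X=1,Y=1) ✓

Yes, X and Y are independent: every cell factors, so I(X;Y) = 0 bits.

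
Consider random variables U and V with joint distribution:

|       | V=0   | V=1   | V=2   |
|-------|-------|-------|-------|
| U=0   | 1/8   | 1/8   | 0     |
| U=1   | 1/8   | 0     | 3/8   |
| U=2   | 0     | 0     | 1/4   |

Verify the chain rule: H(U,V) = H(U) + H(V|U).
Left side:
H(U,V) = -[(1/8)·log₂(1/8) + (1/8)·log₂(1/8) + (1/8)·log₂(1/8) + (3/8)·log₂(3/8) + (1/4)·log₂(1/4)]
  = 0.3750 + 0.3750 + 0.3750 + 0.5306 + 0.5000
  = 2.1556 bits

Right side:
Marginal P(U) (row sums):
  P(U=0) = 1/8 + 1/8 + 0 = 1/4
  P(U=1) = 1/8 + 0 + 3/8 = 1/2
  P(U=2) = 0 + 0 + 1/4 = 1/4
H(U) = -[(1/4)·log₂(1/4) + (1/2)·log₂(1/2) + (1/4)·log₂(1/4)]
  = 0.5000 + 0.5000 + 0.5000
  = 1.5000 bits
H(V|U) = -Σ P(U,V)·log₂ P(V|U), where P(V|U) = P(U,V) / P(U)
  (cells with P(U,V) = 0 contribute 0)
  (U=0,V=0): P(V|U) = (1/8)/(1/4) = 1/2;  -(1/8)·log₂(1/2) = 0.1250
  (U=0,V=1): P(V|U) = (1/8)/(1/4) = 1/2;  -(1/8)·log₂(1/2) = 0.1250
  (U=1,V=0): P(V|U) = (1/8)/(1/2) = 1/4;  -(1/8)·log₂(1/4) = 0.2500
  (U=1,V=2): P(V|U) = (3/8)/(1/2) = 3/4;  -(3/8)·log₂(3/4) = 0.1556
  (U=2,V=2): P(V|U) = (1/4)/(1/4) = 1;  -(1/4)·log₂(1) = 0.0000
H(V|U) = 0.1250 + 0.1250 + 0.2500 + 0.1556 + 0.0000
  = 0.6556 bits
H(U) + H(V|U) = 1.5000 + 0.6556 = 2.1556 bits

Both sides equal 2.1556 bits, so the chain rule holds ✓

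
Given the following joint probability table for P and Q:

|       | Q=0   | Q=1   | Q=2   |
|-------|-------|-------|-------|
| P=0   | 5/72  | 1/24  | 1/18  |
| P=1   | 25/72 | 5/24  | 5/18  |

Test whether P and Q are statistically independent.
Marginal P(P) (row sums):
  P(P=0) = 5/72 + 1/24 + 1/18 = 1/6
  P(P=1) = 25/72 + 5/24 + 5/18 = 5/6
Marginal P(Q) (column sums):
  P(Q=0) = 5/72 + 25/72 = 5/12
  P(Q=1) = 1/24 + 5/24 = 1/4
  P(Q=2) = 1/18 + 5/18 = 1/3

P and Q are independent iff P(P=i,Q=j) = P(P=i)·P(Q=j) for every cell.
  P(P=0)·P(Q=0) = 1/6 × 5/12 = 5/72 = P(P=0,Q=0) ✓
  P(P=0)·P(Q=1) = 1/6 × 1/4 = 1/24 = P(P=0,Q=1) ✓
  P(P=0)·P(Q=2) = 1/6 × 1/3 = 1/18 = P(P=0,Q=2) ✓
  P(P=1)·P(Q=0) = 5/6 × 5/12 = 25/72 = P(P=1,Q=0) ✓
  P(P=1)·P(Q=1) = 5/6 × 1/4 = 5/24 = P(P=1,Q=1) ✓
  P(P=1)·P(Q=2) = 5/6 × 1/3 = 5/18 = P(P=1,Q=2) ✓

Yes, P and Q are independent: every cell factors, so I(P;Q) = 0 bits.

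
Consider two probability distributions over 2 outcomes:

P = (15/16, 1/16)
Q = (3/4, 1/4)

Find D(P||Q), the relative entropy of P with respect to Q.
D(P||Q) = Σ P(i) log₂(P(i)/Q(i))
  i=0: (15/16) × log₂((15/16)/(3/4)) = (15/16) × log₂(5/4) = 0.3018
  i=1: (1/16) × log₂((1/16)/(1/4)) = (1/16) × log₂(1/4) = -0.1250
D(P||Q) = 0.3018 - 0.1250
  = 0.1768 bits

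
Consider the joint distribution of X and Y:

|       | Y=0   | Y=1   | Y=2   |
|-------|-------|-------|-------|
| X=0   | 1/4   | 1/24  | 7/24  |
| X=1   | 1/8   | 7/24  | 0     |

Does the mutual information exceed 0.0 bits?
Marginal P(X) (row sums):
  P(X=0) = 1/4 + 1/24 + 7/24 = 7/12
  P(X=1) = 1/8 + 7/24 + 0 = 5/12
Marginal P(Y) (column sums):
  P(Y=0) = 1/4 + 1/8 = 3/8
  P(Y=1) = 1/24 + 7/24 = 1/3
  P(Y=2) = 7/24 + 0 = 7/24

H(X) = -[(7/12)·log₂(7/12) + (5/12)·log₂(5/12)]
  = 0.4536 + 0.5263
  = 0.9799 bits
H(Y) = -[(3/8)·log₂(3/8) + (1/3)·log₂(1/3) + (7/24)·log₂(7/24)]
  = 0.5306 + 0.5283 + 0.5185
  = 1.5774 bits
H(X,Y) = -[(1/4)·log₂(1/4) + (1/24)·log₂(1/24) + (7/24)·log₂(7/24) + (1/8)·log₂(1/8) + (7/24)·log₂(7/24)]
  = 0.5000 + 0.1910 + 0.5185 + 0.3750 + 0.5185
  = 2.1030 bits

I(X;Y) = H(X) + H(Y) - H(X,Y)
  = 0.9799 + 1.5774 - 2.1030
  = 0.4543 bits

Yes. I(X;Y) = 0.4543 bits, which is > 0.0 bits.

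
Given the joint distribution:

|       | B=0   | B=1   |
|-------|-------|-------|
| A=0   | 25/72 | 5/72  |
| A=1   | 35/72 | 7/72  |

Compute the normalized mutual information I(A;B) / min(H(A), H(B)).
Marginal P(A) (row sums):
  P(A=0) = 25/72 + 5/72 = 5/12
  P(A=1) = 35/72 + 7/72 = 7/12
Marginal P(B) (column sums):
  P(B=0) = 25/72 + 35/72 = 5/6
  P(B=1) = 5/72 + 7/72 = 1/6

H(A) = -[(5/12)·log₂(5/12) + (7/12)·log₂(7/12)]
  = 0.5263 + 0.4536
  = 0.9799 bits
H(B) = -[(5/6)·log₂(5/6) + (1/6)·log₂(1/6)]
  = 0.2192 + 0.4308
  = 0.6500 bits
H(A,B) = -[(25/72)·log₂(25/72) + (5/72)·log₂(5/72) + (35/72)·log₂(35/72) + (7/72)·log₂(7/72)]
  = 0.5299 + 0.2672 + 0.5059 + 0.3269
  = 1.6299 bits

I(A;B) = H(A) + H(B) - H(A,B)
  = 0.9799 + 0.6500 - 1.6299
  = 0.0000 bits

min(H(A), H(B)) = min(0.9799, 0.6500) = 0.6500 bits
Normalized MI = 0.0000 / 0.6500 = 0.0000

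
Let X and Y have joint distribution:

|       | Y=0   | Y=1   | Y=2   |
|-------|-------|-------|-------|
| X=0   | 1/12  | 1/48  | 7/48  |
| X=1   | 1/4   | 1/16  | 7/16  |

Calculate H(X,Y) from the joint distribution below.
H(X,Y) = -Σ P(X,Y) log₂ P(X,Y), summed over the non-zero cells:
H(X,Y) = -[(1/12)·log₂(1/12) + (1/48)·log₂(1/48) + (7/48)·log₂(7/48) + (1/4)·log₂(1/4) + (1/16)·log₂(1/16) + (7/16)·log₂(7/16)]
  = 0.2987 + 0.1164 + 0.4051 + 0.5000 + 0.2500 + 0.5218
  = 2.0920 bits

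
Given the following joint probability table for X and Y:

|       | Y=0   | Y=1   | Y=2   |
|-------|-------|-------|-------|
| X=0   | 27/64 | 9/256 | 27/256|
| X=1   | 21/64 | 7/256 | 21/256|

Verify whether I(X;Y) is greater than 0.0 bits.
Marginal P(X) (row sums):
  P(X=0) = 27/64 + 9/256 + 27/256 = 9/16
  P(X=1) = 21/64 + 7/256 + 21/256 = 7/16
Marginal P(Y) (column sums):
  P(Y=0) = 27/64 + 21/64 = 3/4
  P(Y=1) = 9/256 + 7/256 = 1/16
  P(Y=2) = 27/256 + 21/256 = 3/16

H(X) = -[(9/16)·log₂(9/16) + (7/16)·log₂(7/16)]
  = 0.4669 + 0.5218
  = 0.9887 bits
H(Y) = -[(3/4)·log₂(3/4) + (1/16)·log₂(1/16) + (3/16)·log₂(3/16)]
  = 0.3113 + 0.2500 + 0.4528
  = 1.0141 bits
H(X,Y) = -[(27/64)·log₂(27/64) + (9/256)·log₂(9/256) + (27/256)·log₂(27/256) + (21/64)·log₂(21/64) + (7/256)·log₂(7/256) + (21/256)·log₂(21/256)]
  = 0.5253 + 0.1698 + 0.3423 + 0.5275 + 0.1420 + 0.2959
  = 2.0028 bits

I(X;Y) = H(X) + H(Y) - H(X,Y)
  = 0.9887 + 1.0141 - 2.0028
  = 0.0000 bits

No. I(X;Y) = 0.0000 bits, which is ≤ 0.0 bits.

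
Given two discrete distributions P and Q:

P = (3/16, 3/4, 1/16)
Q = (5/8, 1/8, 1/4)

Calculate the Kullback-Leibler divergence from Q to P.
D(P||Q) = Σ P(i) log₂(P(i)/Q(i))
  i=0: (3/16) × log₂((3/16)/(5/8)) = (3/16) × log₂(3/10) = -0.3257
  i=1: (3/4) × log₂((3/4)/(1/8)) = (3/4) × log₂(6) = 1.9387
  i=2: (1/16) × log₂((1/16)/(1/4)) = (1/16) × log₂(1/4) = -0.1250
D(P||Q) = -0.3257 + 1.9387 - 0.1250
  = 1.4880 bits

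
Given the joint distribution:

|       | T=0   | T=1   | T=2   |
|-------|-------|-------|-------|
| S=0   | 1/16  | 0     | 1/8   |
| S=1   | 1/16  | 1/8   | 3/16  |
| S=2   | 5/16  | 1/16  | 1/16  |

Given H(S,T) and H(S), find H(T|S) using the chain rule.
From the chain rule: H(S,T) = H(S) + H(T|S)
Therefore: H(T|S) = H(S,T) - H(S)

H(S,T) = -[(1/16)·log₂(1/16) + (1/8)·log₂(1/8) + (1/16)·log₂(1/16) + (1/8)·log₂(1/8) + (3/16)·log₂(3/16) + (5/16)·log₂(5/16) + (1/16)·log₂(1/16) + (1/16)·log₂(1/16)]
  = 0.2500 + 0.3750 + 0.2500 + 0.3750 + 0.4528 + 0.5244 + 0.2500 + 0.2500
  = 2.7272 bits
Marginal P(S) (row sums):
  P(S=0) = 1/16 + 0 + 1/8 = 3/16
  P(S=1) = 1/16 + 1/8 + 3/16 = 3/8
  P(S=2) = 5/16 + 1/16 + 1/16 = 7/16
H(S) = -[(3/16)·log₂(3/16) + (3/8)·log₂(3/8) + (7/16)·log₂(7/16)]
  = 0.4528 + 0.5306 + 0.5218
  = 1.5052 bits

H(T|S) = 2.7272 - 1.5052 = 1.2220 bits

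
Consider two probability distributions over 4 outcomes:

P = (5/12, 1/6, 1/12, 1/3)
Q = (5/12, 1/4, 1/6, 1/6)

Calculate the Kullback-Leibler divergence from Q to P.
D(P||Q) = Σ P(i) log₂(P(i)/Q(i))
  i=0: (5/12) × log₂((5/12)/(5/12)) = (5/12) × log₂(1) = 0.0000
  i=1: (1/6) × log₂((1/6)/(1/4)) = (1/6) × log₂(2/3) = -0.0975
  i=2: (1/12) × log₂((1/12)/(1/6)) = (1/12) × log₂(1/2) = -0.0833
  i=3: (1/3) × log₂((1/3)/(1/6)) = (1/3) × log₂(2) = 0.3333
D(P||Q) = 0.0000 - 0.0975 - 0.0833 + 0.3333
  = 0.1525 bits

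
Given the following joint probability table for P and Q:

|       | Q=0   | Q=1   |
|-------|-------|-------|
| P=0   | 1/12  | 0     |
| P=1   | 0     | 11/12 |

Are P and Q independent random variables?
Marginal P(P) (row sums):
  P(P=0) = 1/12 + 0 = 1/12
  P(P=1) = 0 + 11/12 = 11/12
Marginal P(Q) (column sums):
  P(Q=0) = 1/12 + 0 = 1/12
  P(Q=1) = 0 + 11/12 = 11/12

P and Q are independent iff P(P=i,Q=j) = P(P=i)·P(Q=j) for every cell.
  P(P=0)·P(Q=0) = 1/12 × 1/12 = 1/144, but P(P=0,Q=0) = 1/12 ✗

No, P and Q are not independent. Quantitatively, I(P;Q) > 0:

H(P) = -[(1/12)·log₂(1/12) + (11/12)·log₂(11/12)]
  = 0.2987 + 0.1151
  = 0.4138 bits
H(Q) = -[(1/12)·log₂(1/12) + (11/12)·log₂(11/12)]
  = 0.2987 + 0.1151
  = 0.4138 bits
H(P,Q) = -[(1/12)·log₂(1/12) + (11/12)·log₂(11/12)]
  = 0.2987 + 0.1151
  = 0.4138 bits
I(P;Q) = H(P) + H(Q) - H(P,Q) = 0.4138 + 0.4138 - 0.4138 = 0.4138 bits > 0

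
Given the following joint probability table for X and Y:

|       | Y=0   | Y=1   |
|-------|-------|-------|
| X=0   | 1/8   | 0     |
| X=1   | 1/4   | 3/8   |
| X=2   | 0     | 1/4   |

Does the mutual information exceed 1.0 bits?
Marginal P(X) (row sums):
  P(X=0) = 1/8 + 0 = 1/8
  P(X=1) = 1/4 + 3/8 = 5/8
  P(X=2) = 0 + 1/4 = 1/4
Marginal P(Y) (column sums):
  P(Y=0) = 1/8 + 1/4 + 0 = 3/8
  P(Y=1) = 0 + 3/8 + 1/4 = 5/8

H(X) = -[(1/8)·log₂(1/8) + (5/8)·log₂(5/8) + (1/4)·log₂(1/4)]
  = 0.3750 + 0.4238 + 0.5000
  = 1.2988 bits
H(Y) = -[(3/8)·log₂(3/8) + (5/8)·log₂(5/8)]
  = 0.5306 + 0.4238
  = 0.9544 bits
H(X,Y) = -[(1/8)·log₂(1/8) + (1/4)·log₂(1/4) + (3/8)·log₂(3/8) + (1/4)·log₂(1/4)]
  = 0.3750 + 0.5000 + 0.5306 + 0.5000
  = 1.9056 bits

I(X;Y) = H(X) + H(Y) - H(X,Y)
  = 1.2988 + 0.9544 - 1.9056
  = 0.3476 bits

No. I(X;Y) = 0.3476 bits, which is ≤ 1.0 bits.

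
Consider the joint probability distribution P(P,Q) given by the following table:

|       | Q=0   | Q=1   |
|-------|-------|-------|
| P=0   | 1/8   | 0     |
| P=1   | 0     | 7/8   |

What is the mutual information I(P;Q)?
Marginal P(P) (row sums):
  P(P=0) = 1/8 + 0 = 1/8
  P(P=1) = 0 + 7/8 = 7/8
Marginal P(Q) (column sums):
  P(Q=0) = 1/8 + 0 = 1/8
  P(Q=1) = 0 + 7/8 = 7/8

H(P) = -[(1/8)·log₂(1/8) + (7/8)·log₂(7/8)]
  = 0.3750 + 0.1686
  = 0.5436 bits
H(Q) = -[(1/8)·log₂(1/8) + (7/8)·log₂(7/8)]
  = 0.3750 + 0.1686
  = 0.5436 bits
H(P,Q) = -[(1/8)·log₂(1/8) + (7/8)·log₂(7/8)]
  = 0.3750 + 0.1686
  = 0.5436 bits

I(P;Q) = H(P) + H(Q) - H(P,Q)
  = 0.5436 + 0.5436 - 0.5436
  = 0.5436 bits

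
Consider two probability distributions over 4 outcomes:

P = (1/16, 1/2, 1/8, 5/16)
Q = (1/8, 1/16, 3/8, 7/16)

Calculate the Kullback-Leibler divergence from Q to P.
D(P||Q) = Σ P(i) log₂(P(i)/Q(i))
  i=0: (1/16) × log₂((1/16)/(1/8)) = (1/16) × log₂(1/2) = -0.0625
  i=1: (1/2) × log₂((1/2)/(1/16)) = (1/2) × log₂(8) = 1.5000
  i=2: (1/8) × log₂((1/8)/(3/8)) = (1/8) × log₂(1/3) = -0.1981
  i=3: (5/16) × log₂((5/16)/(7/16)) = (5/16) × log₂(5/7) = -0.1517
D(P||Q) = -0.0625 + 1.5000 - 0.1981 - 0.1517
  = 1.0877 bits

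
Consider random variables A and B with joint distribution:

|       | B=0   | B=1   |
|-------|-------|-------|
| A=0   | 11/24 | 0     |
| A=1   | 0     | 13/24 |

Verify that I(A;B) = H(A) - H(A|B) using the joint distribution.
Left side, from I(A;B) = H(A) + H(B) - H(A,B):
Marginal P(A) (row sums):
  P(A=0) = 11/24 + 0 = 11/24
  P(A=1) = 0 + 13/24 = 13/24
Marginal P(B) (column sums):
  P(B=0) = 11/24 + 0 = 11/24
  P(B=1) = 0 + 13/24 = 13/24

H(A) = -[(11/24)·log₂(11/24) + (13/24)·log₂(13/24)]
  = 0.5159 + 0.4791
  = 0.9950 bits
H(B) = -[(11/24)·log₂(11/24) + (13/24)·log₂(13/24)]
  = 0.5159 + 0.4791
  = 0.9950 bits
H(A,B) = -[(11/24)·log₂(11/24) + (13/24)·log₂(13/24)]
  = 0.5159 + 0.4791
  = 0.9950 bits

I(A;B) = H(A) + H(B) - H(A,B)
  = 0.9950 + 0.9950 - 0.9950
  = 0.9950 bits

Right side, with H(A|B) computed directly from the conditional probabilities:
H(A|B) = -Σ P(A,B)·log₂ P(A|B), where P(A|B) = P(A,B) / P(B)
  (cells with P(A,B) = 0 contribute 0)
  (A=0,B=0): P(A|B) = (11/24)/(11/24) = 1;  -(11/24)·log₂(1) = 0.0000
  (A=1,B=1): P(A|B) = (13/24)/(13/24) = 1;  -(13/24)·log₂(1) = 0.0000
H(A|B) = 0.0000 + 0.0000
  = 0.0000 bits
H(A) - H(A|B) = 0.9950 - 0.0000 = 0.9950 bits

Both sides equal 0.9950 bits, so I(A;B) = H(A) - H(A|B) ✓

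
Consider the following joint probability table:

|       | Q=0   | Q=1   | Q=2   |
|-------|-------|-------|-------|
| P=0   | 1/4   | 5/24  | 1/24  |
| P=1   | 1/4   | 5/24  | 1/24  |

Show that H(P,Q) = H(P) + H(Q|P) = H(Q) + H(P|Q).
Marginal P(P) (row sums):
  P(P=0) = 1/4 + 5/24 + 1/24 = 1/2
  P(P=1) = 1/4 + 5/24 + 1/24 = 1/2
Marginal P(Q) (column sums):
  P(Q=0) = 1/4 + 1/4 = 1/2
  P(Q=1) = 5/24 + 5/24 = 5/12
  P(Q=2) = 1/24 + 1/24 = 1/12

Decomposition 1: H(P) + H(Q|P)
H(P) = -[(1/2)·log₂(1/2) + (1/2)·log₂(1/2)]
  = 0.5000 + 0.5000
  = 1.0000 bits
H(Q|P) = -Σ P(P,Q)·log₂ P(Q|P), where P(Q|P) = P(P,Q) / P(P)
  (P=0,Q=0): P(Q|P) = (1/4)/(1/2) = 1/2;  -(1/4)·log₂(1/2) = 0.2500
  (P=0,Q=1): P(Q|P) = (5/24)/(1/2) = 5/12;  -(5/24)·log₂(5/12) = 0.2631
  (P=0,Q=2): P(Q|P) = (1/24)/(1/2) = 1/12;  -(1/24)·log₂(1/12) = 0.1494
  (P=1,Q=0): P(Q|P) = (1/4)/(1/2) = 1/2;  -(1/4)·log₂(1/2) = 0.2500
  (P=1,Q=1): P(Q|P) = (5/24)/(1/2) = 5/12;  -(5/24)·log₂(5/12) = 0.2631
  (P=1,Q=2): P(Q|P) = (1/24)/(1/2) = 1/12;  -(1/24)·log₂(1/12) = 0.1494
H(Q|P) = 0.2500 + 0.2631 + 0.1494 + 0.2500 + 0.2631 + 0.1494
  = 1.3250 bits
H(P) + H(Q|P) = 1.0000 + 1.3250 = 2.3250 bits

Decomposition 2: H(Q) + H(P|Q)
H(Q) = -[(1/2)·log₂(1/2) + (5/12)·log₂(5/12) + (1/12)·log₂(1/12)]
  = 0.5000 + 0.5263 + 0.2987
  = 1.3250 bits
H(P|Q) = -Σ P(P,Q)·log₂ P(P|Q), where P(P|Q) = P(P,Q) / P(Q)
  (P=0,Q=0): P(P|Q) = (1/4)/(1/2) = 1/2;  -(1/4)·log₂(1/2) = 0.2500
  (P=0,Q=1): P(P|Q) = (5/24)/(5/12) = 1/2;  -(5/24)·log₂(1/2) = 0.2083
  (P=0,Q=2): P(P|Q) = (1/24)/(1/12) = 1/2;  -(1/24)·log₂(1/2) = 0.0417
  (P=1,Q=0): P(P|Q) = (1/4)/(1/2) = 1/2;  -(1/4)·log₂(1/2) = 0.2500
  (P=1,Q=1): P(P|Q) = (5/24)/(5/12) = 1/2;  -(5/24)·log₂(1/2) = 0.2083
  (P=1,Q=2): P(P|Q) = (1/24)/(1/12) = 1/2;  -(1/24)·log₂(1/2) = 0.0417
H(P|Q) = 0.2500 + 0.2083 + 0.0417 + 0.2500 + 0.2083 + 0.0417
  = 1.0000 bits
H(Q) + H(P|Q) = 1.3250 + 1.0000 = 2.3250 bits

Direct computation of the joint entropy:
H(P,Q) = -[(1/4)·log₂(1/4) + (5/24)·log₂(5/24) + (1/24)·log₂(1/24) + (1/4)·log₂(1/4) + (5/24)·log₂(5/24) + (1/24)·log₂(1/24)]
  = 0.5000 + 0.4715 + 0.1910 + 0.5000 + 0.4715 + 0.1910
  = 2.3250 bits

All three agree: H(P,Q) = 2.3250 bits ✓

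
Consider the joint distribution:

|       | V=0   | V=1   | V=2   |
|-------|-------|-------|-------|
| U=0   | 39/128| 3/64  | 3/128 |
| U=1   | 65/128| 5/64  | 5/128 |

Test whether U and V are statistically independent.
Marginal P(U) (row sums):
  P(U=0) = 39/128 + 3/64 + 3/128 = 3/8
  P(U=1) = 65/128 + 5/64 + 5/128 = 5/8
Marginal P(V) (column sums):
  P(V=0) = 39/128 + 65/128 = 13/16
  P(V=1) = 3/64 + 5/64 = 1/8
  P(V=2) = 3/128 + 5/128 = 1/16

U and V are independent iff P(U=i,V=j) = P(U=i)·P(V=j) for every cell.
  P(U=0)·P(V=0) = 3/8 × 13/16 = 39/128 = P(U=0,V=0) ✓
  P(U=0)·P(V=1) = 3/8 × 1/8 = 3/64 = P(U=0,V=1) ✓
  P(U=0)·P(V=2) = 3/8 × 1/16 = 3/128 = P(U=0,V=2) ✓
  P(U=1)·P(V=0) = 5/8 × 13/16 = 65/128 = P(U=1,V=0) ✓
  P(U=1)·P(V=1) = 5/8 × 1/8 = 5/64 = P(U=1,V=1) ✓
  P(U=1)·P(V=2) = 5/8 × 1/16 = 5/128 = P(U=1,V=2) ✓

Yes, U and V are independent: every cell factors, so I(U;V) = 0 bits.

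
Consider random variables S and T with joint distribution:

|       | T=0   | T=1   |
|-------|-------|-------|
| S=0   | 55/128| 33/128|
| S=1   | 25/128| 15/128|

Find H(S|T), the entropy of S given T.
Marginal P(T) (column sums):
  P(T=0) = 55/128 + 25/128 = 5/8
  P(T=1) = 33/128 + 15/128 = 3/8

H(S|T) = -Σ P(S,T)·log₂ P(S|T), where P(S|T) = P(S,T) / P(T)
  (S=0,T=0): P(S|T) = (55/128)/(5/8) = 11/16;  -(55/128)·log₂(11/16) = 0.2323
  (S=0,T=1): P(S|T) = (33/128)/(3/8) = 11/16;  -(33/128)·log₂(11/16) = 0.1394
  (S=1,T=0): P(S|T) = (25/128)/(5/8) = 5/16;  -(25/128)·log₂(5/16) = 0.3277
  (S=1,T=1): P(S|T) = (15/128)/(3/8) = 5/16;  -(15/128)·log₂(5/16) = 0.1966
H(S|T) = 0.2323 + 0.1394 + 0.3277 + 0.1966
  = 0.8960 bits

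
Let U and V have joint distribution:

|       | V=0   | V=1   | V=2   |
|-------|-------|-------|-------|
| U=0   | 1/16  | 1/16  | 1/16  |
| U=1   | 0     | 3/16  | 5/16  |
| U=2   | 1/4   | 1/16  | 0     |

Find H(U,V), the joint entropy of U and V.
H(U,V) = -Σ P(U,V) log₂ P(U,V), summed over the non-zero cells:
H(U,V) = -[(1/16)·log₂(1/16) + (1/16)·log₂(1/16) + (1/16)·log₂(1/16) + (3/16)·log₂(3/16) + (5/16)·log₂(5/16) + (1/4)·log₂(1/4) + (1/16)·log₂(1/16)]
  = 0.2500 + 0.2500 + 0.2500 + 0.4528 + 0.5244 + 0.5000 + 0.2500
  = 2.4772 bits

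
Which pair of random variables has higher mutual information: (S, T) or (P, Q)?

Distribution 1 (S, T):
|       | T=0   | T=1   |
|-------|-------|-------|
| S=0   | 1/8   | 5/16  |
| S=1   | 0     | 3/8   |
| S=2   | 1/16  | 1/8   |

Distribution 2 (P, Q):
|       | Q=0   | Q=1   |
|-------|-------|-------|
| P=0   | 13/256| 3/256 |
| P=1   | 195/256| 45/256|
Distribution 1 (S, T):
Marginal P(S) (row sums):
  P(S=0) = 1/8 + 5/16 = 7/16
  P(S=1) = 0 + 3/8 = 3/8
  P(S=2) = 1/16 + 1/8 = 3/16
Marginal P(T) (column sums):
  P(T=0) = 1/8 + 0 + 1/16 = 3/16
  P(T=1) = 5/16 + 3/8 + 1/8 = 13/16

H(S) = -[(7/16)·log₂(7/16) + (3/8)·log₂(3/8) + (3/16)·log₂(3/16)]
  = 0.5218 + 0.5306 + 0.4528
  = 1.5052 bits
H(T) = -[(3/16)·log₂(3/16) + (13/16)·log₂(13/16)]
  = 0.4528 + 0.2434
  = 0.6962 bits
H(S,T) = -[(1/8)·log₂(1/8) + (5/16)·log₂(5/16) + (3/8)·log₂(3/8) + (1/16)·log₂(1/16) + (1/8)·log₂(1/8)]
  = 0.3750 + 0.5244 + 0.5306 + 0.2500 + 0.3750
  = 2.0550 bits

I(S;T) = H(S) + H(T) - H(S,T)
  = 1.5052 + 0.6962 - 2.0550
  = 0.1464 bits

Distribution 2 (P, Q):
Marginal P(P) (row sums):
  P(P=0) = 13/256 + 3/256 = 1/16
  P(P=1) = 195/256 + 45/256 = 15/16
Marginal P(Q) (column sums):
  P(Q=0) = 13/256 + 195/256 = 13/16
  P(Q=1) = 3/256 + 45/256 = 3/16

H(P) = -[(1/16)·log₂(1/16) + (15/16)·log₂(15/16)]
  = 0.2500 + 0.0873
  = 0.3373 bits
H(Q) = -[(13/16)·log₂(13/16) + (3/16)·log₂(3/16)]
  = 0.2434 + 0.4528
  = 0.6962 bits
H(P,Q) = -[(13/256)·log₂(13/256) + (3/256)·log₂(3/256) + (195/256)·log₂(195/256) + (45/256)·log₂(45/256)]
  = 0.2183 + 0.0752 + 0.2991 + 0.4409
  = 1.0335 bits

I(P;Q) = H(P) + H(Q) - H(P,Q)
  = 0.3373 + 0.6962 - 1.0335
  = 0.0000 bits

I(S;T) = 0.1464 bits > I(P;Q) = 0.0000 bits, so (S, T) has the higher mutual information (stronger dependence).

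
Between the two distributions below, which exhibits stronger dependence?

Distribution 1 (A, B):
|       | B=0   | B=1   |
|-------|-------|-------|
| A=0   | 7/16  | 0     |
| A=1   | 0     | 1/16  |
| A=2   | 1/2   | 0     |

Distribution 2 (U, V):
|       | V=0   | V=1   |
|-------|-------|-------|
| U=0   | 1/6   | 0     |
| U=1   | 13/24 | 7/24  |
Distribution 1 (A, B):
Marginal P(A) (row sums):
  P(A=0) = 7/16 + 0 = 7/16
  P(A=1) = 0 + 1/16 = 1/16
  P(A=2) = 1/2 + 0 = 1/2
Marginal P(B) (column sums):
  P(B=0) = 7/16 + 0 + 1/2 = 15/16
  P(B=1) = 0 + 1/16 + 0 = 1/16

H(A) = -[(7/16)·log₂(7/16) + (1/16)·log₂(1/16) + (1/2)·log₂(1/2)]
  = 0.5218 + 0.2500 + 0.5000
  = 1.2718 bits
H(B) = -[(15/16)·log₂(15/16) + (1/16)·log₂(1/16)]
  = 0.0873 + 0.2500
  = 0.3373 bits
H(A,B) = -[(7/16)·log₂(7/16) + (1/16)·log₂(1/16) + (1/2)·log₂(1/2)]
  = 0.5218 + 0.2500 + 0.5000
  = 1.2718 bits

I(A;B) = H(A) + H(B) - H(A,B)
  = 1.2718 + 0.3373 - 1.2718
  = 0.3373 bits

Distribution 2 (U, V):
Marginal P(U) (row sums):
  P(U=0) = 1/6 + 0 = 1/6
  P(U=1) = 13/24 + 7/24 = 5/6
Marginal P(V) (column sums):
  P(V=0) = 1/6 + 13/24 = 17/24
  P(V=1) = 0 + 7/24 = 7/24

H(U) = -[(1/6)·log₂(1/6) + (5/6)·log₂(5/6)]
  = 0.4308 + 0.2192
  = 0.6500 bits
H(V) = -[(17/24)·log₂(17/24) + (7/24)·log₂(7/24)]
  = 0.3524 + 0.5185
  = 0.8709 bits
H(U,V) = -[(1/6)·log₂(1/6) + (13/24)·log₂(13/24) + (7/24)·log₂(7/24)]
  = 0.4308 + 0.4791 + 0.5185
  = 1.4284 bits

I(U;V) = H(U) + H(V) - H(U,V)
  = 0.6500 + 0.8709 - 1.4284
  = 0.0925 bits

I(A;B) = 0.3373 bits > I(U;V) = 0.0925 bits, so (A, B) has the higher mutual information (stronger dependence).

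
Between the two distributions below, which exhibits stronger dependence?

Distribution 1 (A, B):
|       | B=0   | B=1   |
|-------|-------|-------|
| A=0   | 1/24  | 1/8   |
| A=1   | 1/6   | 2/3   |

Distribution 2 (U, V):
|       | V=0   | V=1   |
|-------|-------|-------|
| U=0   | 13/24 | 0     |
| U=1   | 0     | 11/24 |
Distribution 1 (A, B):
Marginal P(A) (row sums):
  P(A=0) = 1/24 + 1/8 = 1/6
  P(A=1) = 1/6 + 2/3 = 5/6
Marginal P(B) (column sums):
  P(B=0) = 1/24 + 1/6 = 5/24
  P(B=1) = 1/8 + 2/3 = 19/24

H(A) = -[(1/6)·log₂(1/6) + (5/6)·log₂(5/6)]
  = 0.4308 + 0.2192
  = 0.6500 bits
H(B) = -[(5/24)·log₂(5/24) + (19/24)·log₂(19/24)]
  = 0.4715 + 0.2668
  = 0.7383 bits
H(A,B) = -[(1/24)·log₂(1/24) + (1/8)·log₂(1/8) + (1/6)·log₂(1/6) + (2/3)·log₂(2/3)]
  = 0.1910 + 0.3750 + 0.4308 + 0.3900
  = 1.3868 bits

I(A;B) = H(A) + H(B) - H(A,B)
  = 0.6500 + 0.7383 - 1.3868
  = 0.0015 bits

Distribution 2 (U, V):
Marginal P(U) (row sums):
  P(U=0) = 13/24 + 0 = 13/24
  P(U=1) = 0 + 11/24 = 11/24
Marginal P(V) (column sums):
  P(V=0) = 13/24 + 0 = 13/24
  P(V=1) = 0 + 11/24 = 11/24

H(U) = -[(13/24)·log₂(13/24) + (11/24)·log₂(11/24)]
  = 0.4791 + 0.5159
  = 0.9950 bits
H(V) = -[(13/24)·log₂(13/24) + (11/24)·log₂(11/24)]
  = 0.4791 + 0.5159
  = 0.9950 bits
H(U,V) = -[(13/24)·log₂(13/24) + (11/24)·log₂(11/24)]
  = 0.4791 + 0.5159
  = 0.9950 bits

I(U;V) = H(U) + H(V) - H(U,V)
  = 0.9950 + 0.9950 - 0.9950
  = 0.9950 bits

I(U;V) = 0.9950 bits > I(A;B) = 0.0015 bits, so (U, V) has the higher mutual information (stronger dependence).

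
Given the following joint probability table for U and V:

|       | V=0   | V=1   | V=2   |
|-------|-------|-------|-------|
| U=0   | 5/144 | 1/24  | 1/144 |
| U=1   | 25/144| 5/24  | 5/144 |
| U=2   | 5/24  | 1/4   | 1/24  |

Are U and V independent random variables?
Marginal P(U) (row sums):
  P(U=0) = 5/144 + 1/24 + 1/144 = 1/12
  P(U=1) = 25/144 + 5/24 + 5/144 = 5/12
  P(U=2) = 5/24 + 1/4 + 1/24 = 1/2
Marginal P(V) (column sums):
  P(V=0) = 5/144 + 25/144 + 5/24 = 5/12
  P(V=1) = 1/24 + 5/24 + 1/4 = 1/2
  P(V=2) = 1/144 + 5/144 + 1/24 = 1/12

U and V are independent iff P(U=i,V=j) = P(U=i)·P(V=j) for every cell.
  P(U=0)·P(V=0) = 1/12 × 5/12 = 5/144 = P(U=0,V=0) ✓
  P(U=0)·P(V=1) = 1/12 × 1/2 = 1/24 = P(U=0,V=1) ✓
  P(U=0)·P(V=2) = 1/12 × 1/12 = 1/144 = P(U=0,V=2) ✓
  P(U=1)·P(V=0) = 5/12 × 5/12 = 25/144 = P(U=1,V=0) ✓
  P(U=1)·P(V=1) = 5/12 × 1/2 = 5/24 = P(U=1,V=1) ✓
  P(U=1)·P(V=2) = 5/12 × 1/12 = 5/144 = P(U=1,V=2) ✓
  P(U=2)·P(V=0) = 1/2 × 5/12 = 5/24 = P(U=2,V=0) ✓
  P(U=2)·P(V=1) = 1/2 × 1/2 = 1/4 = P(U=2,V=1) ✓
  P(U=2)·P(V=2) = 1/2 × 1/12 = 1/24 = P(U=2,V=2) ✓

Yes, U and V are independent: every cell factors, so I(U;V) = 0 bits.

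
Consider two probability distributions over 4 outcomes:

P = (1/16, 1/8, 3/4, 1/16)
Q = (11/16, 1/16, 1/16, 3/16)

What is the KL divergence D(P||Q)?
D(P||Q) = Σ P(i) log₂(P(i)/Q(i))
  i=0: (1/16) × log₂((1/16)/(11/16)) = (1/16) × log₂(1/11) = -0.2162
  i=1: (1/8) × log₂((1/8)/(1/16)) = (1/8) × log₂(2) = 0.1250
  i=2: (3/4) × log₂((3/4)/(1/16)) = (3/4) × log₂(12) = 2.6887
  i=3: (1/16) × log₂((1/16)/(3/16)) = (1/16) × log₂(1/3) = -0.0991
D(P||Q) = -0.2162 + 0.1250 + 2.6887 - 0.0991
  = 2.4984 bits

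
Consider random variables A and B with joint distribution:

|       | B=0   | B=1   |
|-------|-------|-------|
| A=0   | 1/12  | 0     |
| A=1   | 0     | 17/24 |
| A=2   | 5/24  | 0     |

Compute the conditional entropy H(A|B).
Marginal P(B) (column sums):
  P(B=0) = 1/12 + 0 + 5/24 = 7/24
  P(B=1) = 0 + 17/24 + 0 = 17/24

H(A|B) = -Σ P(A,B)·log₂ P(A|B), where P(A|B) = P(A,B) / P(B)
  (cells with P(A,B) = 0 contribute 0)
  (A=0,B=0): P(A|B) = (1/12)/(7/24) = 2/7;  -(1/12)·log₂(2/7) = 0.1506
  (A=1,B=1): P(A|B) = (17/24)/(17/24) = 1;  -(17/24)·log₂(1) = 0.0000
  (A=2,B=0): P(A|B) = (5/24)/(7/24) = 5/7;  -(5/24)·log₂(5/7) = 0.1011
H(A|B) = 0.1506 + 0.0000 + 0.1011
  = 0.2517 bits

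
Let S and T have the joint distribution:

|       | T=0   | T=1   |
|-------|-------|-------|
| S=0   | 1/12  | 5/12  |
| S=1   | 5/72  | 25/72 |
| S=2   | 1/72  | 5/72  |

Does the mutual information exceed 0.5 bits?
Marginal P(S) (row sums):
  P(S=0) = 1/12 + 5/12 = 1/2
  P(S=1) = 5/72 + 25/72 = 5/12
  P(S=2) = 1/72 + 5/72 = 1/12
Marginal P(T) (column sums):
  P(T=0) = 1/12 + 5/72 + 1/72 = 1/6
  P(T=1) = 5/12 + 25/72 + 5/72 = 5/6

H(S) = -[(1/2)·log₂(1/2) + (5/12)·log₂(5/12) + (1/12)·log₂(1/12)]
  = 0.5000 + 0.5263 + 0.2987
  = 1.3250 bits
H(T) = -[(1/6)·log₂(1/6) + (5/6)·log₂(5/6)]
  = 0.4308 + 0.2192
  = 0.6500 bits
H(S,T) = -[(1/12)·log₂(1/12) + (5/12)·log₂(5/12) + (5/72)·log₂(5/72) + (25/72)·log₂(25/72) + (1/72)·log₂(1/72) + (5/72)·log₂(5/72)]
  = 0.2987 + 0.5263 + 0.2672 + 0.5299 + 0.0857 + 0.2672
  = 1.9750 bits

I(S;T) = H(S) + H(T) - H(S,T)
  = 1.3250 + 0.6500 - 1.9750
  = 0.0000 bits

No. I(S;T) = 0.0000 bits, which is ≤ 0.5 bits.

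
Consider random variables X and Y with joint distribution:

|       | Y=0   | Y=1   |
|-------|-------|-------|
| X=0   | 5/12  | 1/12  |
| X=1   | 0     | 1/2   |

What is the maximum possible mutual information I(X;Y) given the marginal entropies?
The upper bound on mutual information is I(X;Y) ≤ min(H(X), H(Y)).

Marginal P(X) (row sums):
  P(X=0) = 5/12 + 1/12 = 1/2
  P(X=1) = 0 + 1/2 = 1/2
Marginal P(Y) (column sums):
  P(Y=0) = 5/12 + 0 = 5/12
  P(Y=1) = 1/12 + 1/2 = 7/12

H(X) = -[(1/2)·log₂(1/2) + (1/2)·log₂(1/2)]
  = 0.5000 + 0.5000
  = 1.0000 bits
H(Y) = -[(5/12)·log₂(5/12) + (7/12)·log₂(7/12)]
  = 0.5263 + 0.4536
  = 0.9799 bits

Maximum possible I(X;Y) = min(1.0000, 0.9799) = 0.9799 bits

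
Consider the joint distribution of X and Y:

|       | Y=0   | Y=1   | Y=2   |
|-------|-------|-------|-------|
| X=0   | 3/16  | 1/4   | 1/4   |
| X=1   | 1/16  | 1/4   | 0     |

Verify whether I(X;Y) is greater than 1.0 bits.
Marginal P(X) (row sums):
  P(X=0) = 3/16 + 1/4 + 1/4 = 11/16
  P(X=1) = 1/16 + 1/4 + 0 = 5/16
Marginal P(Y) (column sums):
  P(Y=0) = 3/16 + 1/16 = 1/4
  P(Y=1) = 1/4 + 1/4 = 1/2
  P(Y=2) = 1/4 + 0 = 1/4

H(X) = -[(11/16)·log₂(11/16) + (5/16)·log₂(5/16)]
  = 0.3716 + 0.5244
  = 0.8960 bits
H(Y) = -[(1/4)·log₂(1/4) + (1/2)·log₂(1/2) + (1/4)·log₂(1/4)]
  = 0.5000 + 0.5000 + 0.5000
  = 1.5000 bits
H(X,Y) = -[(3/16)·log₂(3/16) + (1/4)·log₂(1/4) + (1/4)·log₂(1/4) + (1/16)·log₂(1/16) + (1/4)·log₂(1/4)]
  = 0.4528 + 0.5000 + 0.5000 + 0.2500 + 0.5000
  = 2.2028 bits

I(X;Y) = H(X) + H(Y) - H(X,Y)
  = 0.8960 + 1.5000 - 2.2028
  = 0.1932 bits

No. I(X;Y) = 0.1932 bits, which is ≤ 1.0 bits.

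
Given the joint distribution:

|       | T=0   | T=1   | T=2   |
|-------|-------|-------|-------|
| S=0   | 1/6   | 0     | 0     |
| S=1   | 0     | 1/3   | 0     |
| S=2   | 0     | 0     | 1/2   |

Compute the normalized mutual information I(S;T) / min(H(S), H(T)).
Marginal P(S) (row sums):
  P(S=0) = 1/6 + 0 + 0 = 1/6
  P(S=1) = 0 + 1/3 + 0 = 1/3
  P(S=2) = 0 + 0 + 1/2 = 1/2
Marginal P(T) (column sums):
  P(T=0) = 1/6 + 0 + 0 = 1/6
  P(T=1) = 0 + 1/3 + 0 = 1/3
  P(T=2) = 0 + 0 + 1/2 = 1/2

H(S) = -[(1/6)·log₂(1/6) + (1/3)·log₂(1/3) + (1/2)·log₂(1/2)]
  = 0.4308 + 0.5283 + 0.5000
  = 1.4591 bits
H(T) = -[(1/6)·log₂(1/6) + (1/3)·log₂(1/3) + (1/2)·log₂(1/2)]
  = 0.4308 + 0.5283 + 0.5000
  = 1.4591 bits
H(S,T) = -[(1/6)·log₂(1/6) + (1/3)·log₂(1/3) + (1/2)·log₂(1/2)]
  = 0.4308 + 0.5283 + 0.5000
  = 1.4591 bits

I(S;T) = H(S) + H(T) - H(S,T)
  = 1.4591 + 1.4591 - 1.4591
  = 1.4591 bits

min(H(S), H(T)) = min(1.4591, 1.4591) = 1.4591 bits
Normalized MI = 1.4591 / 1.4591 = 1.0000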